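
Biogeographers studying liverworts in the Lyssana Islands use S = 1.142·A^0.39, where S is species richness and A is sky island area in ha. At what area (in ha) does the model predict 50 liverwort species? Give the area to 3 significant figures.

50 = 1.142 × A^0.39  ⇒  A^0.39 = 50/1.142 = 43.78
ln A = ln(43.78) / 0.39 = 3.7792 / 0.39 = 9.6904
A = e^9.6904 ≈ 16161 ha

16200 ha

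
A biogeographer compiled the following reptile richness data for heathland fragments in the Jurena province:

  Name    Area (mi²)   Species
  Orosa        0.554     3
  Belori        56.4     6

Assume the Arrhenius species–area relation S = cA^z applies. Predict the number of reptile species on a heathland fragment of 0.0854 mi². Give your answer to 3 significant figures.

z = ln(6/3) / ln(56.4/0.554) = 0.6931 / 4.6231 = 0.1499
c = 3 / 0.554^0.1499 = 3 / 0.9153 = 3.278
S₃ = 3.278 × 0.0854^0.1499 = 3.278 × 0.6915 ≈ 2.267

2.27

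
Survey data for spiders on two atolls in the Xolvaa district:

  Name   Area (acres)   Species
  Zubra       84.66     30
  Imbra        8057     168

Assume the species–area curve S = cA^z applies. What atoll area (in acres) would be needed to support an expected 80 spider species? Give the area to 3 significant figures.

1130 acres

z = ln(168/30) / ln(8057/84.66) = 1.7228 / 4.5557 = 0.3782
c = 30 / 84.66^0.3782 = 30 / 5.358 = 5.6
A = (80/5.6)^(1/0.3782) ⇒ ln A = ln(14.29)/0.3782 = 7.0323
A = e^7.0323 ≈ 1133 acres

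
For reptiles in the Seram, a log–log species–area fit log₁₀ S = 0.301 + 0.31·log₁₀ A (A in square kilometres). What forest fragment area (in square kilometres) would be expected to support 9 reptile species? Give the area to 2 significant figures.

130 square kilometres

9 = 2 × A^0.31  ⇒  A^0.31 = 9/2 = 4.5
ln A = ln(4.5) / 0.31 = 1.5041 / 0.31 = 4.8521
A = e^4.8521 ≈ 128 square kilometres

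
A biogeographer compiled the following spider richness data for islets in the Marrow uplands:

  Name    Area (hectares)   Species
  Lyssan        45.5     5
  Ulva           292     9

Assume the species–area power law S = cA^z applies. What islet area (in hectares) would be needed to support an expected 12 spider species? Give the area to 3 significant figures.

725 hectares

z = ln(9/5) / ln(292/45.5) = 0.5878 / 1.8590 = 0.3162
c = 5 / 45.5^0.3162 = 5 / 3.344 = 1.495
A = (12/1.495)^(1/0.3162) ⇒ ln A = ln(8.025)/0.3162 = 6.5866
A = e^6.5866 ≈ 725.3 hectares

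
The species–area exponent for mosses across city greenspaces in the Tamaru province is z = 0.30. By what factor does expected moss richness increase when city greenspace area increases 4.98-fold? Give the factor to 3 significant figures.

1.62

S₂/S₁ = (A₂/A₁)^z = 4.98^0.3
ln(S₂/S₁) = 0.3 × ln 4.98 = 0.3 × 1.6054 = 0.4816
S₂/S₁ = e^0.4816 ≈ 1.619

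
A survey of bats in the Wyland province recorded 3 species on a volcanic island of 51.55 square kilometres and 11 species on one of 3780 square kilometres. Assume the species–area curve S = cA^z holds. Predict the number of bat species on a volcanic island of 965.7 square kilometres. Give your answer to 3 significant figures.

z = ln(11/3) / ln(3780/51.55) = 1.2993 / 4.2949 = 0.3025
c = 3 / 51.55^0.3025 = 3 / 3.296 = 0.9102
S₃ = 0.9102 × 965.7^0.3025 = 0.9102 × 7.998 ≈ 7.28

7.28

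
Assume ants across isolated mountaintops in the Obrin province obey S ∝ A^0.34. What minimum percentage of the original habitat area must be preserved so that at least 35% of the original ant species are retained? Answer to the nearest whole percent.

Need (A_new/A_old)^0.34 = 0.35, so A_new/A_old = 0.35^(1/0.34) = 0.35^2.941
ln(A_new/A_old) = ln 0.35 / 0.34 = -1.0498 / 0.34 = -3.0877
A_new/A_old = e^-3.0877 ≈ 0.04561

5%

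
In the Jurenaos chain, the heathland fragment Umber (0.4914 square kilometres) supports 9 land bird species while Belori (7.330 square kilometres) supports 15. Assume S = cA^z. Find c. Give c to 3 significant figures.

z = ln(S₂/S₁) / ln(A₂/A₁) = ln(15/9) / ln(7.33/0.4914) = 0.5108 / 2.7025 = 0.1890
c = S₁ / A₁^z = 9 / 0.4914^0.1890 = 9 / 0.8743 = 10.29

10.3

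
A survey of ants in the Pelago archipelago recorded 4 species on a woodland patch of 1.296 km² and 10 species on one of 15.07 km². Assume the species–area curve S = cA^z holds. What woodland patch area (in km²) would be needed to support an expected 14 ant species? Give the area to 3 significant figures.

37.1 km²

z = ln(10/4) / ln(15.07/1.296) = 0.9163 / 2.4534 = 0.3735
c = 4 / 1.296^0.3735 = 4 / 1.102 = 3.631
A = (14/3.631)^(1/0.3735) ⇒ ln A = ln(3.856)/0.3735 = 3.6136
A = e^3.6136 ≈ 37.1 km²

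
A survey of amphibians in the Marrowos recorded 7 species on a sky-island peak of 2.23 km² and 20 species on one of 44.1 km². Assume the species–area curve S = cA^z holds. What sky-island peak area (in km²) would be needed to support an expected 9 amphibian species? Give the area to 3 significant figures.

z = ln(20/7) / ln(44.1/2.23) = 1.0498 / 2.9845 = 0.3518
c = 7 / 2.23^0.3518 = 7 / 1.326 = 5.279
A = (9/5.279)^(1/0.3518) ⇒ ln A = ln(1.705)/0.3518 = 1.5164
A = e^1.5164 ≈ 4.556 km²

4.56 km²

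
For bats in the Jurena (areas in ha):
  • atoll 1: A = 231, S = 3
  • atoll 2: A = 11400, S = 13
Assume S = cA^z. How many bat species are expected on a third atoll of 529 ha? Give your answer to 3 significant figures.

4.10

z = ln(13/3) / ln(11400/231) = 1.4663 / 3.8990 = 0.3761
c = 3 / 231^0.3761 = 3 / 7.743 = 0.3874
S₃ = 0.3874 × 529^0.3761 = 0.3874 × 10.57 ≈ 4.097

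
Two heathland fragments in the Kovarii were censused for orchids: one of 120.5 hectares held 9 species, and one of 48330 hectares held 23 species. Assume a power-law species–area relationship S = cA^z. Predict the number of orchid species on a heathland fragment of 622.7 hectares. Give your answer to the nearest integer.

12

z = ln(23/9) / ln(48330/120.5) = 0.9383 / 5.9942 = 0.1565
c = 9 / 120.5^0.1565 = 9 / 2.117 = 4.251
S₃ = 4.251 × 622.7^0.1565 = 4.251 × 2.738 ≈ 11.64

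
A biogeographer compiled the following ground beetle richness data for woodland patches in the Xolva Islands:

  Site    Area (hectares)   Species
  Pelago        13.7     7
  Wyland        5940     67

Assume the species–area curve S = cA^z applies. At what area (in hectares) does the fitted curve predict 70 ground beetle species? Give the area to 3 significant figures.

z = ln(67/7) / ln(5940/13.7) = 2.2588 / 6.0721 = 0.3720
c = 7 / 13.7^0.3720 = 7 / 2.648 = 2.644
A = (70/2.644)^(1/0.3720) ⇒ ln A = ln(26.48)/0.3720 = 8.8072
A = e^8.8072 ≈ 6682 hectares

6680 hectares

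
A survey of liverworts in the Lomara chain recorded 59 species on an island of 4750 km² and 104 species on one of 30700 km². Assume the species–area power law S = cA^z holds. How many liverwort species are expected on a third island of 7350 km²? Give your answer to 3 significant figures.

67.4

z = ln(104/59) / ln(30700/4750) = 0.5669 / 1.8661 = 0.3038
c = 59 / 4750^0.3038 = 59 / 13.09 = 4.508
S₃ = 4.508 × 7350^0.3038 = 4.508 × 14.94 ≈ 67.37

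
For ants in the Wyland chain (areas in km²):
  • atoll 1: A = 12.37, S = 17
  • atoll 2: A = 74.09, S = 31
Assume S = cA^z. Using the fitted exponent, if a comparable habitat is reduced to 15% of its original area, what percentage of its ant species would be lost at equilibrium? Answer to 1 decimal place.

47.1%

z = ln(31/17) / ln(74.09/12.37) = 0.6008 / 1.7900 = 0.3356
S_new/S_old = (A_new/A_old)^z = 0.15^0.3356 = exp(0.3356 × -1.8971) = 0.529
Fraction lost = 1 − 0.529 = 0.471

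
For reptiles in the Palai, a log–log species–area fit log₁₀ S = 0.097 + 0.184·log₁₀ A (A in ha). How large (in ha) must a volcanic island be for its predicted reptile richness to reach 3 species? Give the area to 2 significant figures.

120 ha

3 = 1.25 × A^0.184  ⇒  A^0.184 = 3/1.25 = 2.4
ln A = ln(2.4) / 0.184 = 0.8753 / 0.184 = 4.7569
A = e^4.7569 ≈ 116.4 ha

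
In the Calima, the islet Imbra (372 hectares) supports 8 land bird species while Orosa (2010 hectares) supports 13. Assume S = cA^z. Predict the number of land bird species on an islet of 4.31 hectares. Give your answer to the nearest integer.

z = ln(13/8) / ln(2010/372) = 0.4855 / 1.6870 = 0.2878
c = 8 / 372^0.2878 = 8 / 5.493 = 1.456
S₃ = 1.456 × 4.31^0.2878 = 1.456 × 1.523 ≈ 2.218

2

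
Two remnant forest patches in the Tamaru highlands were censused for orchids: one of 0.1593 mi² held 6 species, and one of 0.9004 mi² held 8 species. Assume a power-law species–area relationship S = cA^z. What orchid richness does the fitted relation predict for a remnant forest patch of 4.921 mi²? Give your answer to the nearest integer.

z = ln(8/6) / ln(0.9004/0.1593) = 0.2877 / 1.7320 = 0.1661
c = 6 / 0.1593^0.1661 = 6 / 0.737 = 8.141
S₃ = 8.141 × 4.921^0.1661 = 8.141 × 1.303 ≈ 10.61

11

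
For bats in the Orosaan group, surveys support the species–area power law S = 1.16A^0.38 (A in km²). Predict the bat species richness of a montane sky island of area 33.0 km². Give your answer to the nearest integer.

4 species

S = 1.16 × 33^0.38 = 1.16 × 3.776 ≈ 4.38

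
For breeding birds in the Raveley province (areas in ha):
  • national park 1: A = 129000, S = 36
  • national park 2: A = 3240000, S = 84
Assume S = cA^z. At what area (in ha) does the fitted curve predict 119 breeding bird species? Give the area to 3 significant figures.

12200000 ha

z = ln(84/36) / ln(3240000/129000) = 0.8473 / 3.2235 = 0.2628
c = 36 / 129000^0.2628 = 36 / 22.05 = 1.633
A = (119/1.633)^(1/0.2628) ⇒ ln A = ln(72.87)/0.2628 = 16.3162
A = e^16.3162 ≈ 12190957 ha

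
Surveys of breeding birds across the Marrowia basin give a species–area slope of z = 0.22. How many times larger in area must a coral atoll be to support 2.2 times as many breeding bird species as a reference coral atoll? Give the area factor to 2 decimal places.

(A₂/A₁)^0.22 = 2.2, so A₂/A₁ = 2.2^(1/0.22) = 2.2^4.545
ln(A₂/A₁) = ln 2.2 / 0.22 = 0.7885 / 0.22 = 3.5839
A₂/A₁ = e^3.5839 ≈ 36.01

36.01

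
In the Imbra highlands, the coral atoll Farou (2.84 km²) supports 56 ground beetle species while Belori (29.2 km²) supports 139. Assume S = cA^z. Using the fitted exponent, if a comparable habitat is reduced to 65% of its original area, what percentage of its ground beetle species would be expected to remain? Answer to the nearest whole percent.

z = ln(139/56) / ln(29.2/2.84) = 0.9091 / 2.3304 = 0.3901
S_new/S_old = (A_new/A_old)^z = 0.65^0.3901 = exp(0.3901 × -0.4308) = 0.8453

85%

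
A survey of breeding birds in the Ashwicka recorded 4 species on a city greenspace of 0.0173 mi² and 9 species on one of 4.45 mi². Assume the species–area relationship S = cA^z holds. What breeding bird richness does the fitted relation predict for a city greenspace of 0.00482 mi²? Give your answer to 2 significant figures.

3.3

z = ln(9/4) / ln(4.45/0.0173) = 0.8109 / 5.5500 = 0.1461
c = 4 / 0.0173^0.1461 = 4 / 0.5528 = 7.236
S₃ = 7.236 × 0.00482^0.1461 = 7.236 × 0.4586 ≈ 3.319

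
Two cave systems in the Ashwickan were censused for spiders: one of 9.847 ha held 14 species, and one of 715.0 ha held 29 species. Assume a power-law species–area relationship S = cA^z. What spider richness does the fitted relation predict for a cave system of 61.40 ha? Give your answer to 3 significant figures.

19.1

z = ln(29/14) / ln(715/9.847) = 0.7282 / 4.2851 = 0.1699
c = 14 / 9.847^0.1699 = 14 / 1.475 = 9.491
S₃ = 9.491 × 61.4^0.1699 = 9.491 × 2.013 ≈ 19.11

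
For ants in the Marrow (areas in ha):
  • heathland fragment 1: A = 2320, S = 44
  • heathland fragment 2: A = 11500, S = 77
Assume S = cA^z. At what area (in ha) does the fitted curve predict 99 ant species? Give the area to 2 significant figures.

24000 ha

z = ln(77/44) / ln(11500/2320) = 0.5596 / 1.6008 = 0.3496
c = 44 / 2320^0.3496 = 44 / 15.02 = 2.93
A = (99/2.93)^(1/0.3496) ⇒ ln A = ln(33.78)/0.3496 = 10.0690
A = e^10.0690 ≈ 23600 ha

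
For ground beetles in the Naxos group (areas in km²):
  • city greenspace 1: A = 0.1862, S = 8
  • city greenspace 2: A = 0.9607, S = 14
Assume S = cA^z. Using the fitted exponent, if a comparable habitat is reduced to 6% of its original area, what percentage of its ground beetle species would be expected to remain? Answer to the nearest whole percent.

38%

z = ln(14/8) / ln(0.9607/0.1862) = 0.5596 / 1.6408 = 0.3411
S_new/S_old = (A_new/A_old)^z = 0.06^0.3411 = exp(0.3411 × -2.8134) = 0.3831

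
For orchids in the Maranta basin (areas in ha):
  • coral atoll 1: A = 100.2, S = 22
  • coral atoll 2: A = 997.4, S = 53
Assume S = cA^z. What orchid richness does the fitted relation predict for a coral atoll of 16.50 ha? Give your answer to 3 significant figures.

z = ln(53/22) / ln(997.4/100.2) = 0.8792 / 2.2980 = 0.3826
c = 22 / 100.2^0.3826 = 22 / 5.829 = 3.774
S₃ = 3.774 × 16.5^0.3826 = 3.774 × 2.923 ≈ 11.03

11.0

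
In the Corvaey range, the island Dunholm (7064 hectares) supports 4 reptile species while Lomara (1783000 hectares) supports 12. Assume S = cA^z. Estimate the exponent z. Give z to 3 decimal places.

Taking logs: ln S = ln c + z ln A, so z = (ln S₂ − ln S₁)/(ln A₂ − ln A₁).
z = ln(12/4) / ln(1783000/7064) = ln(3) / ln(252.4) = 1.0986 / 5.5310 = 0.1986

0.199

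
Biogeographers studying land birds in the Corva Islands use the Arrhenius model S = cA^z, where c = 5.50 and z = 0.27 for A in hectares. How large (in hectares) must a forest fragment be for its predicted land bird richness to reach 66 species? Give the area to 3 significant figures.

9930 hectares

66 = 5.5 × A^0.27  ⇒  A^0.27 = 66/5.5 = 12
ln A = ln(12) / 0.27 = 2.4849 / 0.27 = 9.2034
A = e^9.2034 ≈ 9930 hectares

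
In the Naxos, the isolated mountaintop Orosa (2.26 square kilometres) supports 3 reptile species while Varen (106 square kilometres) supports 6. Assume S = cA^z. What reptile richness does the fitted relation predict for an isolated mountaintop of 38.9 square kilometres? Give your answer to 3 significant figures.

5.01

z = ln(6/3) / ln(106/2.26) = 0.6931 / 3.8481 = 0.1801
c = 3 / 2.26^0.1801 = 3 / 1.158 = 2.59
S₃ = 2.59 × 38.9^0.1801 = 2.59 × 1.934 ≈ 5.009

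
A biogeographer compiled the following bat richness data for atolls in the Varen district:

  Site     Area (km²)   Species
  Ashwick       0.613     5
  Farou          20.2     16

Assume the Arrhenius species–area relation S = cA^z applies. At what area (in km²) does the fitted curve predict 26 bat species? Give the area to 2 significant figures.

z = ln(16/5) / ln(20.2/0.613) = 1.1632 / 3.4951 = 0.3328
c = 5 / 0.613^0.3328 = 5 / 0.8497 = 5.884
A = (26/5.884)^(1/0.3328) ⇒ ln A = ln(4.418)/0.3328 = 4.4646
A = e^4.4646 ≈ 86.88 km²

87 km²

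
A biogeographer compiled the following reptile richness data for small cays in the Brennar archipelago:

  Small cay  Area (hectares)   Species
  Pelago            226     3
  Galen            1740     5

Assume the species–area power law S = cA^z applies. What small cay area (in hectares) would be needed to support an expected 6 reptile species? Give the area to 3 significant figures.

z = ln(5/3) / ln(1740/226) = 0.5108 / 2.0411 = 0.2503
c = 3 / 226^0.2503 = 3 / 3.883 = 0.7726
A = (6/0.7726)^(1/0.2503) ⇒ ln A = ln(7.766)/0.2503 = 8.1901
A = e^8.1901 ≈ 3605 hectares

3610 hectares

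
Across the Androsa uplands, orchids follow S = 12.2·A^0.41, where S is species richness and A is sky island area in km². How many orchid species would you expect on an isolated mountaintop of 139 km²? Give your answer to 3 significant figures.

92.3

S = 12.2 × 139^0.41
ln S = ln 12.2 + 0.41 × ln 139 = 2.5014 + 0.41 × 4.9345 = 4.5246
S = e^4.5246 ≈ 92.26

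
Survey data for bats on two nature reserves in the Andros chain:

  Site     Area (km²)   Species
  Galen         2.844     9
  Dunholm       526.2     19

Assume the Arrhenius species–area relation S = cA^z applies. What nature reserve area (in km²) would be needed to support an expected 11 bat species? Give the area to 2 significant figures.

z = ln(19/9) / ln(526.2/2.844) = 0.7472 / 5.2205 = 0.1431
c = 9 / 2.844^0.1431 = 9 / 1.161 = 7.749
A = (11/7.749)^(1/0.1431) ⇒ ln A = ln(1.419)/0.1431 = 2.4472
A = e^2.4472 ≈ 11.56 km²

12 km²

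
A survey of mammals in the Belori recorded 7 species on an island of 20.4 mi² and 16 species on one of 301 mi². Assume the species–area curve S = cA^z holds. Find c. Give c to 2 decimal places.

2.77

z = ln(S₂/S₁) / ln(A₂/A₁) = ln(16/7) / ln(301/20.4) = 0.8267 / 2.6916 = 0.3071
c = S₁ / A₁^z = 7 / 20.4^0.3071 = 7 / 2.525 = 2.772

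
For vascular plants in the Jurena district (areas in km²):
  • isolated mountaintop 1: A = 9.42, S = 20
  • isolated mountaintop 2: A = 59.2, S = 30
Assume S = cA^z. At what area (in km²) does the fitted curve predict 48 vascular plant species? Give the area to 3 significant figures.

z = ln(30/20) / ln(59.2/9.42) = 0.4055 / 1.8381 = 0.2206
c = 20 / 9.42^0.2206 = 20 / 1.64 = 12.19
A = (48/12.19)^(1/0.2206) ⇒ ln A = ln(3.936)/0.2206 = 6.2116
A = e^6.2116 ≈ 498.5 km²

498 km²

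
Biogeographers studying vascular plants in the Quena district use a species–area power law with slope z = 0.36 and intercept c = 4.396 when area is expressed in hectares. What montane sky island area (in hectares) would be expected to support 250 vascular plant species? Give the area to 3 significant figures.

74900 hectares

250 = 4.396 × A^0.36  ⇒  A^0.36 = 250/4.396 = 56.87
ln A = ln(56.87) / 0.36 = 4.0408 / 0.36 = 11.2243
A = e^11.2243 ≈ 74933 hectares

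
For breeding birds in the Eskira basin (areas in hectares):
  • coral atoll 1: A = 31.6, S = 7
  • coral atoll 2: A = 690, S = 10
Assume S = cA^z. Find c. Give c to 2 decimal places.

4.69

z = ln(S₂/S₁) / ln(A₂/A₁) = ln(10/7) / ln(690/31.6) = 0.3567 / 3.0835 = 0.1157
c = S₁ / A₁^z = 7 / 31.6^0.1157 = 7 / 1.491 = 4.695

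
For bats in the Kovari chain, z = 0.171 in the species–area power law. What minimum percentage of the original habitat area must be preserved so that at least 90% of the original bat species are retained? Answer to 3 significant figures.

54.0%

Need (A_new/A_old)^0.171 = 0.9, so A_new/A_old = 0.9^(1/0.171) = 0.9^5.848
ln(A_new/A_old) = ln 0.9 / 0.171 = -0.1054 / 0.171 = -0.6161
A_new/A_old = e^-0.6161 ≈ 0.54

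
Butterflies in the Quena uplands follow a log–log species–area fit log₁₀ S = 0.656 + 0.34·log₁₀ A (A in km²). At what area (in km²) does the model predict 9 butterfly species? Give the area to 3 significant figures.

9 = 4.529 × A^0.34  ⇒  A^0.34 = 9/4.529 = 1.987
ln A = ln(1.987) / 0.34 = 0.6867 / 0.34 = 2.0198
A = e^2.0198 ≈ 7.537 km²

7.54 km²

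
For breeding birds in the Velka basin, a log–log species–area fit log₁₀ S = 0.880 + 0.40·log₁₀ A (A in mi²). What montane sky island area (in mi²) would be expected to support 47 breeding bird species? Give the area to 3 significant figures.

95.6 mi²

47 = 7.586 × A^0.4  ⇒  A^0.4 = 47/7.586 = 6.196
ln A = ln(6.196) / 0.4 = 1.8239 / 0.4 = 4.5597
A = e^4.5597 ≈ 95.55 mi²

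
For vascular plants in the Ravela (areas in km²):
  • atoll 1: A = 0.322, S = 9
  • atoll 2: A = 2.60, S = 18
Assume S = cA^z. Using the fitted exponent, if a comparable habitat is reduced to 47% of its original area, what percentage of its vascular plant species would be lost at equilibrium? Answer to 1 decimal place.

z = ln(18/9) / ln(2.6/0.322) = 0.6931 / 2.0887 = 0.3319
S_new/S_old = (A_new/A_old)^z = 0.47^0.3319 = exp(0.3319 × -0.7550) = 0.7784
Fraction lost = 1 − 0.7784 = 0.2216

22.2%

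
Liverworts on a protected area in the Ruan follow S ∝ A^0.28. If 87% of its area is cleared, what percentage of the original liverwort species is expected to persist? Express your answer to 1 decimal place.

S_new/S_old = (A_new/A_old)^z = 0.13^0.28
= exp(0.28 × ln 0.13) = exp(0.28 × -2.0402) = exp(-0.5713) ≈ 0.5648

56.5%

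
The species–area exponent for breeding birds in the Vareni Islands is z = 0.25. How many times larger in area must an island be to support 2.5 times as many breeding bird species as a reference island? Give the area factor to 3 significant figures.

39.1

(A₂/A₁)^0.25 = 2.5, so A₂/A₁ = 2.5^(1/0.25) = 2.5^4
ln(A₂/A₁) = ln 2.5 / 0.25 = 0.9163 / 0.25 = 3.6652
A₂/A₁ = e^3.6652 ≈ 39.06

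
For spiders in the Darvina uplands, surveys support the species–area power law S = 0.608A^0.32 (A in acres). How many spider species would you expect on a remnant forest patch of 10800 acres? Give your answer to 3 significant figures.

S = 0.608 × 10800^0.32
ln S = ln 0.608 + 0.32 × ln 10800 = -0.4976 + 0.32 × 9.2873 = 2.4744
S = e^2.4744 ≈ 11.87

11.9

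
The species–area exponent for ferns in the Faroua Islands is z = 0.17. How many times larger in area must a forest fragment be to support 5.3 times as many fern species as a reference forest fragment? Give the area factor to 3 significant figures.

18200

(A₂/A₁)^0.17 = 5.3, so A₂/A₁ = 5.3^(1/0.17) = 5.3^5.882
ln(A₂/A₁) = ln 5.3 / 0.17 = 1.6677 / 0.17 = 9.8100
A₂/A₁ = e^9.8100 ≈ 18216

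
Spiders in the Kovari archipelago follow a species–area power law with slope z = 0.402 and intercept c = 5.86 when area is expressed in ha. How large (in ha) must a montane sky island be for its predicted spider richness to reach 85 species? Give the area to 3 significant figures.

775 ha

85 = 5.86 × A^0.402  ⇒  A^0.402 = 85/5.86 = 14.51
ln A = ln(14.51) / 0.402 = 2.6745 / 0.402 = 6.6530
A = e^6.6530 ≈ 775.1 ha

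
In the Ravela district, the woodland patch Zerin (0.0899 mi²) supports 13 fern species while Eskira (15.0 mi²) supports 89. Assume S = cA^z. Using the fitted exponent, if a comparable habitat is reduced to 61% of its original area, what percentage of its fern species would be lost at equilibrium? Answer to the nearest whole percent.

z = ln(89/13) / ln(15/0.0899) = 1.9237 / 5.1171 = 0.3759
S_new/S_old = (A_new/A_old)^z = 0.61^0.3759 = exp(0.3759 × -0.4943) = 0.8304
Fraction lost = 1 − 0.8304 = 0.1696

17%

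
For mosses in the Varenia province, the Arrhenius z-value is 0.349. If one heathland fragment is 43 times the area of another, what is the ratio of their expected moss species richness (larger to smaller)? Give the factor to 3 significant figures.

3.72

S₂/S₁ = (A₂/A₁)^z = 43^0.349
ln(S₂/S₁) = 0.349 × ln 43 = 0.349 × 3.7612 = 1.3127
S₂/S₁ = e^1.3127 ≈ 3.716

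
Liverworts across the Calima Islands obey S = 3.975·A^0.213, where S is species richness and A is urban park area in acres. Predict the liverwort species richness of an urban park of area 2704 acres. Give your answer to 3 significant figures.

S = 3.975 × 2704^0.213
ln S = ln 3.975 + 0.213 × ln 2704 = 1.3800 + 0.213 × 7.9025 = 3.0633
S = e^3.0633 ≈ 21.4

21.4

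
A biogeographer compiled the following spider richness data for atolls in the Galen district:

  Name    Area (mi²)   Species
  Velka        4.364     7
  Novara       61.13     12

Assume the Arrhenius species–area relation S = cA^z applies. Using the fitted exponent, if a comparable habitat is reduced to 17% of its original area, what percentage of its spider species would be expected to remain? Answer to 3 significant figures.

69.6%

z = ln(12/7) / ln(61.13/4.364) = 0.5390 / 2.6396 = 0.2042
S_new/S_old = (A_new/A_old)^z = 0.17^0.2042 = exp(0.2042 × -1.7720) = 0.6964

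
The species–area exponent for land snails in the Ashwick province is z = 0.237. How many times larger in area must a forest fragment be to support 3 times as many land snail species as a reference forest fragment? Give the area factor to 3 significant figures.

(A₂/A₁)^0.237 = 3, so A₂/A₁ = 3^(1/0.237) = 3^4.219
ln(A₂/A₁) = ln 3 / 0.237 = 1.0986 / 0.237 = 4.6355
A₂/A₁ = e^4.6355 ≈ 103.1

103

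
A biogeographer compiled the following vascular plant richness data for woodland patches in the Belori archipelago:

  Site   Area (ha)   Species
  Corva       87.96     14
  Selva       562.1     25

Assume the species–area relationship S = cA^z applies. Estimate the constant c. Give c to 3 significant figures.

3.45

z = ln(S₂/S₁) / ln(A₂/A₁) = ln(25/14) / ln(562.1/87.96) = 0.5798 / 1.8548 = 0.3126
c = S₁ / A₁^z = 14 / 87.96^0.3126 = 14 / 4.053 = 3.454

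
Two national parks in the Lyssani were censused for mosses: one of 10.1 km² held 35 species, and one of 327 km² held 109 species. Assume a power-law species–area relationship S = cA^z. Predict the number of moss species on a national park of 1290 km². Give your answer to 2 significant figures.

z = ln(109/35) / ln(327/10.1) = 1.1360 / 3.4774 = 0.3267
c = 35 / 10.1^0.3267 = 35 / 2.129 = 16.44
S₃ = 16.44 × 1290^0.3267 = 16.44 × 10.38 ≈ 170.7

170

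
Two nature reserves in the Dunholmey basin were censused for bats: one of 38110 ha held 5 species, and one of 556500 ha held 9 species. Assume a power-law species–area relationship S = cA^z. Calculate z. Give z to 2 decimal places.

0.22

Taking logs: ln S = ln c + z ln A, so z = (ln S₂ − ln S₁)/(ln A₂ − ln A₁).
z = ln(9/5) / ln(556500/38110) = ln(1.8) / ln(14.6) = 0.5878 / 2.6812 = 0.2192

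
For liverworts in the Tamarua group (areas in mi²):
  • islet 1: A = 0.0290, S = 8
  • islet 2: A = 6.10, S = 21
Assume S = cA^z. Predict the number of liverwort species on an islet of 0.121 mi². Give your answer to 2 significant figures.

10

z = ln(21/8) / ln(6.1/0.029) = 0.9651 / 5.3487 = 0.1804
c = 8 / 0.029^0.1804 = 8 / 0.5279 = 15.15
S₃ = 15.15 × 0.121^0.1804 = 15.15 × 0.6831 ≈ 10.35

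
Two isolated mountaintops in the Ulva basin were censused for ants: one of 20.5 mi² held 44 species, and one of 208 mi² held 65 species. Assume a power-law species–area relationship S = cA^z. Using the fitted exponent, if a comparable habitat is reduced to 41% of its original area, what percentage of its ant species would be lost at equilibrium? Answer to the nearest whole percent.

14%

z = ln(65/44) / ln(208/20.5) = 0.3902 / 2.3171 = 0.1684
S_new/S_old = (A_new/A_old)^z = 0.41^0.1684 = exp(0.1684 × -0.8916) = 0.8606
Fraction lost = 1 − 0.8606 = 0.1394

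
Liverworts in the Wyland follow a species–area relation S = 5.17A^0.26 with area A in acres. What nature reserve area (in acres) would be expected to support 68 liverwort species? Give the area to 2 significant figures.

20000 acres

68 = 5.17 × A^0.26  ⇒  A^0.26 = 68/5.17 = 13.15
ln A = ln(13.15) / 0.26 = 2.5766 / 0.26 = 9.9101
A = e^9.9101 ≈ 20133 acres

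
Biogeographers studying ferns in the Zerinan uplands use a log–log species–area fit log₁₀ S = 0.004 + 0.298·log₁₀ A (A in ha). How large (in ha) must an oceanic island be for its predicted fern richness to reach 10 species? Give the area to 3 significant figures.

2200 ha

10 = 1.009 × A^0.298  ⇒  A^0.298 = 10/1.009 = 9.908
ln A = ln(9.908) / 0.298 = 2.2934 / 0.298 = 7.6959
A = e^7.6959 ≈ 2199 ha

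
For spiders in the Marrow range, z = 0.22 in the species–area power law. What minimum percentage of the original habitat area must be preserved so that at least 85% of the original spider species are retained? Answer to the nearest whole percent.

48%

Need (A_new/A_old)^0.22 = 0.85, so A_new/A_old = 0.85^(1/0.22) = 0.85^4.545
ln(A_new/A_old) = ln 0.85 / 0.22 = -0.1625 / 0.22 = -0.7387
A_new/A_old = e^-0.7387 ≈ 0.4777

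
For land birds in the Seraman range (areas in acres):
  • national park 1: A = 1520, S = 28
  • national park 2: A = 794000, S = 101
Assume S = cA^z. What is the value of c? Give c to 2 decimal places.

6.24

z = ln(S₂/S₁) / ln(A₂/A₁) = ln(101/28) / ln(794000/1520) = 1.2829 / 6.2584 = 0.2050
c = S₁ / A₁^z = 28 / 1520^0.2050 = 28 / 4.49 = 6.236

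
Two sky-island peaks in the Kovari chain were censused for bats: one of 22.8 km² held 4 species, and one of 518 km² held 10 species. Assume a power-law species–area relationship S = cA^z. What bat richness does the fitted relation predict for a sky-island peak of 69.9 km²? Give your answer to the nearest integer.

6

z = ln(10/4) / ln(518/22.8) = 0.9163 / 3.1232 = 0.2934
c = 4 / 22.8^0.2934 = 4 / 2.503 = 1.598
S₃ = 1.598 × 69.9^0.2934 = 1.598 × 3.476 ≈ 5.557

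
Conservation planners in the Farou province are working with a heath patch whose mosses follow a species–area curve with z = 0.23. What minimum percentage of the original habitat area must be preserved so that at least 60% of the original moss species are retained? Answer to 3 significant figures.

10.9%

Need (A_new/A_old)^0.23 = 0.6, so A_new/A_old = 0.6^(1/0.23) = 0.6^4.348
ln(A_new/A_old) = ln 0.6 / 0.23 = -0.5108 / 0.23 = -2.2210
A_new/A_old = e^-2.2210 ≈ 0.1085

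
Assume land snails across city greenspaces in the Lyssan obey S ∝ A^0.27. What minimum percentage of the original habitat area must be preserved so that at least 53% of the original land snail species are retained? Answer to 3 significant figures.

9.52%

Need (A_new/A_old)^0.27 = 0.53, so A_new/A_old = 0.53^(1/0.27) = 0.53^3.704
ln(A_new/A_old) = ln 0.53 / 0.27 = -0.6349 / 0.27 = -2.3514
A_new/A_old = e^-2.3514 ≈ 0.09524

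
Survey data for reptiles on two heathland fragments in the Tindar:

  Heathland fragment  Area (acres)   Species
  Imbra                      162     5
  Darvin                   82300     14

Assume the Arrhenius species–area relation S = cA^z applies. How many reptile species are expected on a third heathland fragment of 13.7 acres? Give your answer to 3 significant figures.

3.32

z = ln(14/5) / ln(82300/162) = 1.0296 / 6.2305 = 0.1653
c = 5 / 162^0.1653 = 5 / 2.318 = 2.157
S₃ = 2.157 × 13.7^0.1653 = 2.157 × 1.541 ≈ 3.324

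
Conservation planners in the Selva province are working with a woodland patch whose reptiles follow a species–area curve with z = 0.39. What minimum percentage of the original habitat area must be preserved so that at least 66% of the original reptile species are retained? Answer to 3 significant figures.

34.5%

Need (A_new/A_old)^0.39 = 0.66, so A_new/A_old = 0.66^(1/0.39) = 0.66^2.564
ln(A_new/A_old) = ln 0.66 / 0.39 = -0.4155 / 0.39 = -1.0654
A_new/A_old = e^-1.0654 ≈ 0.3446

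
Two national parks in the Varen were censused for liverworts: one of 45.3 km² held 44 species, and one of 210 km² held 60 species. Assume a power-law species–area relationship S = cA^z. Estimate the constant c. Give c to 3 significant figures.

z = ln(S₂/S₁) / ln(A₂/A₁) = ln(60/44) / ln(210/45.3) = 0.3102 / 1.5338 = 0.2022
c = S₁ / A₁^z = 44 / 45.3^0.2022 = 44 / 2.162 = 20.35

20.4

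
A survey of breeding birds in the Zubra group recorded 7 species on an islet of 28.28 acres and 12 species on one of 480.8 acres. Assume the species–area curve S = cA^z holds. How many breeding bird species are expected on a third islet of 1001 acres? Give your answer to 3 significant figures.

z = ln(12/7) / ln(480.8/28.28) = 0.5390 / 2.8333 = 0.1902
c = 7 / 28.28^0.1902 = 7 / 1.889 = 3.707
S₃ = 3.707 × 1001^0.1902 = 3.707 × 3.722 ≈ 13.8

13.8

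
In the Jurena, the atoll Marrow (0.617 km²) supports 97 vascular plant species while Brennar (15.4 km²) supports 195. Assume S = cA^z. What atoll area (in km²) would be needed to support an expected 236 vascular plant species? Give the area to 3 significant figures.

37.1 km²

z = ln(195/97) / ln(15.4/0.617) = 0.6983 / 3.2173 = 0.2170
c = 97 / 0.617^0.2170 = 97 / 0.9005 = 107.7
A = (236/107.7)^(1/0.2170) ⇒ ln A = ln(2.191)/0.2170 = 3.6136
A = e^3.6136 ≈ 37.1 km²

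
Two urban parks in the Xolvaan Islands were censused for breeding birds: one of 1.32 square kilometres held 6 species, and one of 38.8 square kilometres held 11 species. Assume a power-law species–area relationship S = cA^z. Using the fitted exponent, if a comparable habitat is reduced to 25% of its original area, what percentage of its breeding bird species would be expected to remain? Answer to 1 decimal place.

78.0%

z = ln(11/6) / ln(38.8/1.32) = 0.6061 / 3.3808 = 0.1793
S_new/S_old = (A_new/A_old)^z = 0.25^0.1793 = exp(0.1793 × -1.3863) = 0.7799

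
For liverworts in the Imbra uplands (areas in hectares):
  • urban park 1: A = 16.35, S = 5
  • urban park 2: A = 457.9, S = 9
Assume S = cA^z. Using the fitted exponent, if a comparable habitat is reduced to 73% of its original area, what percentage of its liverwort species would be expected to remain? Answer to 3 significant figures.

z = ln(9/5) / ln(457.9/16.35) = 0.5878 / 3.3324 = 0.1764
S_new/S_old = (A_new/A_old)^z = 0.73^0.1764 = exp(0.1764 × -0.3147) = 0.946

94.6%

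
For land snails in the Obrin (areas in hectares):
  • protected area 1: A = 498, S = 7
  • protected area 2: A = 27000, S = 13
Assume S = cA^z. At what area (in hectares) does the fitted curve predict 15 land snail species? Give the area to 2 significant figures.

z = ln(13/7) / ln(27000/498) = 0.6190 / 3.9930 = 0.1550
c = 7 / 498^0.1550 = 7 / 2.619 = 2.673
A = (15/2.673)^(1/0.1550) ⇒ ln A = ln(5.612)/0.1550 = 11.1266
A = e^11.1266 ≈ 67957 hectares

68000 hectares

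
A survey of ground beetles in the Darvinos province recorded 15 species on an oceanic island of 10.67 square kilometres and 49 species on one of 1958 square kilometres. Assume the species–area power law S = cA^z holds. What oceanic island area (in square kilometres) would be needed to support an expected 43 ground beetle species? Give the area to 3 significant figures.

z = ln(49/15) / ln(1958/10.67) = 1.1838 / 5.2122 = 0.2271
c = 15 / 10.67^0.2271 = 15 / 1.712 = 8.762
A = (43/8.762)^(1/0.2271) ⇒ ln A = ln(4.908)/0.2271 = 7.0045
A = e^7.0045 ≈ 1102 square kilometres

1100 square kilometres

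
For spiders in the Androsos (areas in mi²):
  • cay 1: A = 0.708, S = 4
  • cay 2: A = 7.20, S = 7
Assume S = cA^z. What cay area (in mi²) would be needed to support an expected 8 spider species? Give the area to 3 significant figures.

12.5 mi²

z = ln(7/4) / ln(7.2/0.708) = 0.5596 / 2.3194 = 0.2413
c = 4 / 0.708^0.2413 = 4 / 0.9201 = 4.348
A = (8/4.348)^(1/0.2413) ⇒ ln A = ln(1.84)/0.2413 = 2.5275
A = e^2.5275 ≈ 12.52 mi²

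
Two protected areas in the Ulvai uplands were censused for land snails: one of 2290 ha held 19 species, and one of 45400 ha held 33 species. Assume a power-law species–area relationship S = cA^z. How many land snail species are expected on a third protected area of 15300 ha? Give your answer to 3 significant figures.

27.0

z = ln(33/19) / ln(45400/2290) = 0.5521 / 2.9870 = 0.1848
c = 19 / 2290^0.1848 = 19 / 4.178 = 4.547
S₃ = 4.547 × 15300^0.1848 = 4.547 × 5.935 ≈ 26.99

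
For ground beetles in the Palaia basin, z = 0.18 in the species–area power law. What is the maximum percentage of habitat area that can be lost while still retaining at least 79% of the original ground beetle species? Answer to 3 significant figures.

73.0%

Need (A_new/A_old)^0.18 = 0.79, so A_new/A_old = 0.79^(1/0.18) = 0.79^5.556
ln(A_new/A_old) = ln 0.79 / 0.18 = -0.2357 / 0.18 = -1.3096
A_new/A_old = e^-1.3096 ≈ 0.2699
Fraction that can be lost = 1 − 0.2699 = 0.7301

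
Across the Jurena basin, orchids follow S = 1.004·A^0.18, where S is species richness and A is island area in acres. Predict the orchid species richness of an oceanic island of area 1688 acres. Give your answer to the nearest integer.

4

S = 1.004 × 1688^0.18
ln S = ln 1.004 + 0.18 × ln 1688 = 0.0040 + 0.18 × 7.4313 = 1.3416
S = e^1.3416 ≈ 3.825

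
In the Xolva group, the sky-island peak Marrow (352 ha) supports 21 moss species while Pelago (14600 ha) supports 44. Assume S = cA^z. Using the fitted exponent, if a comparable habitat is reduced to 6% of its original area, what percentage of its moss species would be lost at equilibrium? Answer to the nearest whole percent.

43%

z = ln(44/21) / ln(14600/352) = 0.7397 / 3.7251 = 0.1986
S_new/S_old = (A_new/A_old)^z = 0.06^0.1986 = exp(0.1986 × -2.8134) = 0.572
Fraction lost = 1 − 0.572 = 0.428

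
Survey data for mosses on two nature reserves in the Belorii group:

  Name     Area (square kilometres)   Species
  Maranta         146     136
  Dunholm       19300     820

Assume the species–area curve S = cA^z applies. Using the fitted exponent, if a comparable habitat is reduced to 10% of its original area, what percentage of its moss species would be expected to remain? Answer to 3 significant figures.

z = ln(820/136) / ln(19300/146) = 1.7966 / 4.8843 = 0.3678
S_new/S_old = (A_new/A_old)^z = 0.1^0.3678 = exp(0.3678 × -2.3026) = 0.4287

42.9%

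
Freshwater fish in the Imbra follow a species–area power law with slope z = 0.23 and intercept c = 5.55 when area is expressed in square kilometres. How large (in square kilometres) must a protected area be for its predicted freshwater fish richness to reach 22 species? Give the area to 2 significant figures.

400 square kilometres

22 = 5.55 × A^0.23  ⇒  A^0.23 = 22/5.55 = 3.964
ln A = ln(3.964) / 0.23 = 1.3772 / 0.23 = 5.9880
A = e^5.9880 ≈ 398.6 square kilometres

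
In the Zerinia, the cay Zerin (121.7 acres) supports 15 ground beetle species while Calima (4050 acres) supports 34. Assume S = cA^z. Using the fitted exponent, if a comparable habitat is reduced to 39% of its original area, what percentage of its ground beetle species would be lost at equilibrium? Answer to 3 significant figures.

z = ln(34/15) / ln(4050/121.7) = 0.8183 / 3.5049 = 0.2335
S_new/S_old = (A_new/A_old)^z = 0.39^0.2335 = exp(0.2335 × -0.9416) = 0.8026
Fraction lost = 1 − 0.8026 = 0.1974

19.7%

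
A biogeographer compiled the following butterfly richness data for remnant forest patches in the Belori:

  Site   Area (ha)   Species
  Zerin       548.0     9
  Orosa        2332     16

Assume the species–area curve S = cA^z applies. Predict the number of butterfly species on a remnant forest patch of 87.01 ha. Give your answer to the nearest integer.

z = ln(16/9) / ln(2332/548) = 0.5754 / 1.4482 = 0.3973
c = 9 / 548^0.3973 = 9 / 12.25 = 0.7348
S₃ = 0.7348 × 87.01^0.3973 = 0.7348 × 5.896 ≈ 4.332

4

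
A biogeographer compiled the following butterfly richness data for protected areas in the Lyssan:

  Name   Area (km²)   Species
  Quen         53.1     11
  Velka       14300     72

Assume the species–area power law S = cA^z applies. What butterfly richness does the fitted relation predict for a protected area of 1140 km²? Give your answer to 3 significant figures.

z = ln(72/11) / ln(14300/53.1) = 1.8788 / 5.5958 = 0.3357
c = 11 / 53.1^0.3357 = 11 / 3.795 = 2.899
S₃ = 2.899 × 1140^0.3357 = 2.899 × 10.63 ≈ 30.8

30.8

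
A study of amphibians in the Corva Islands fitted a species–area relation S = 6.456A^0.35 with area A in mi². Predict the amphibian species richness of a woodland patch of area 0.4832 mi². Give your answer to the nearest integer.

5

S = 6.456 × 0.4832^0.35
ln S = ln 6.456 + 0.35 × ln 0.4832 = 1.8650 + 0.35 × -0.7273 = 1.6104
S = e^1.6104 ≈ 5.005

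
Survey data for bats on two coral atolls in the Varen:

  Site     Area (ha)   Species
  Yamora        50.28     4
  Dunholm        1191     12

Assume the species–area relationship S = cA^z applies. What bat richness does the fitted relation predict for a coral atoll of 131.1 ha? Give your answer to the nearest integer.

z = ln(12/4) / ln(1191/50.28) = 1.0986 / 3.1649 = 0.3471
c = 4 / 50.28^0.3471 = 4 / 3.896 = 1.027
S₃ = 1.027 × 131.1^0.3471 = 1.027 × 5.433 ≈ 5.579

6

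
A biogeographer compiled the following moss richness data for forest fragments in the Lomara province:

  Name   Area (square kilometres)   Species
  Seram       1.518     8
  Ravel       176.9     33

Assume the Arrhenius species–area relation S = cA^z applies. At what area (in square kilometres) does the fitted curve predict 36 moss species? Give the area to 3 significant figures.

237 square kilometres

z = ln(33/8) / ln(176.9/1.518) = 1.4171 / 4.7582 = 0.2978
c = 8 / 1.518^0.2978 = 8 / 1.132 = 7.065
A = (36/7.065)^(1/0.2978) ⇒ ln A = ln(5.096)/0.2978 = 5.4677
A = e^5.4677 ≈ 236.9 square kilometres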